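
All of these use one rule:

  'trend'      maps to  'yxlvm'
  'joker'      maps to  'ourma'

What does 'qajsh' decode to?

In trend: t→y is +5, r→x is +6, e→l is +7, n→v is +8 — the shift increases by 1 each position. Letter i (0-indexed) is shifted by i+5, so successive shifts are 5, 6, 7, ….
Undoing it on qajsh: q−5=l, a−6=u, j−7=c, s−8=k, h−9=y.

lucky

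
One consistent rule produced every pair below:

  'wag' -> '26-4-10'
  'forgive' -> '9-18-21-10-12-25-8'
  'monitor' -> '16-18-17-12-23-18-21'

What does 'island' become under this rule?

12-22-15-4-17-7

w is letter #23 and maps to 26: an offset of 3. Each letter is replaced by its alphabet position (a=1..z=26) + 3.
On island: i=9→12, s=19→22, l=12→15, a=1→4, n=14→17, d=4→7.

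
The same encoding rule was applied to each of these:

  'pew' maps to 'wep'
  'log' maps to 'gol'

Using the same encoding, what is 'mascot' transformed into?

The output letters match the input read backwards: pew reversed is wep. It's just the letters in reverse order.
For mascot: reverse → tocsam.

tocsam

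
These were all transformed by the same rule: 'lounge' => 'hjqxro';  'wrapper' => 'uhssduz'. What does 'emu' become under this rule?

The output letters match the input read backwards, each shifted +3: lounge reversed is egnuol. Read the word backwards and shift each letter +3.
Applying it to emu: reverse → ume; then shift: u+3=x, m+3=p, e+3=h.

xph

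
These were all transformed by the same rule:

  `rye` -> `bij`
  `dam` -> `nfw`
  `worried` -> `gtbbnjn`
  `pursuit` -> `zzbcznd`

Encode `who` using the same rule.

The rule splits by letter class: vowels +5, consonants +10.
Applying it to who: w(cons)+10=g, h(cons)+10=r, o(vowel)+5=t.

grt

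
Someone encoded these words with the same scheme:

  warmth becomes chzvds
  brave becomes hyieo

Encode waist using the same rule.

In warmth: w→c is +6, a→h is +7, r→z is +8, m→v is +9 — the shift increases by 1 each position. Each letter shifts forward by (position + 6), i.e. 6, 7, 8, … — the shift grows by one for each successive letter.
On waist: w+6=c, a+7=h, i+8=q, s+9=b, t+10=d.

chqbd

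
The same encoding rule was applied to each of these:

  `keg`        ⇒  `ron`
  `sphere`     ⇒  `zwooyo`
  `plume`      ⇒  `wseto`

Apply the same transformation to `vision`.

The shift depends on letter class: consonant k→r is +7, but vowel e→o is +10. Two shifts are in play — +10 for a/e/i/o/u, +7 for every other letter.
On vision: v(cons)+7=c, i(vowel)+10=s, s(cons)+7=z, i(vowel)+10=s, o(vowel)+10=y, n(cons)+7=u.

cszsyu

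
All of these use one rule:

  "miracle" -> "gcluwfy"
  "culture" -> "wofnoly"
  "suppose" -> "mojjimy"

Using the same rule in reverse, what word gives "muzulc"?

safari

Compare letters: m→g is +20, i→c is +20, r→l is +20 — a constant shift. It's a constant shift of +20 (ROT20).
Undoing it on muzulc: m−20=s, u−20=a, z−20=f, u−20=a, l−20=r, c−20=i.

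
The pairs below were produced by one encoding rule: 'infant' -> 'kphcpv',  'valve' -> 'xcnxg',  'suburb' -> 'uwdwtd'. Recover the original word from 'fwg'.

due

Compare letters: i→k is +2, n→p is +2, f→h is +2 — a constant shift. Each letter is shifted forward by 2 in the alphabet (a Caesar shift of +2).
Undoing it on fwg: f−2=d, w−2=u, g−2=e.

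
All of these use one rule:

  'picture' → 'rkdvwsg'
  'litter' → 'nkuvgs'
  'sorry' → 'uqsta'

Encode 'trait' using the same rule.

The shifts repeat in a cycle of length 3: positions 0,1,… shift by +2, +2, +1, then the pattern repeats.
Applying it to trait: t+2=v, r+2=t, a+1=b, i+2=k, t+2=v.

vtbkv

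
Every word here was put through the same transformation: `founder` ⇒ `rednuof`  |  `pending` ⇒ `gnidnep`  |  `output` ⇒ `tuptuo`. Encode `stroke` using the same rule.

The output letters match the input read backwards: founder reversed is rednuof. It's just the letters in reverse order.
Applying it to stroke: reverse → ekorts.

ekorts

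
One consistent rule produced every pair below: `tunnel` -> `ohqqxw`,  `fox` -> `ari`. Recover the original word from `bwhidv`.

Two steps: reverse the string, then apply a Caesar shift of +3.
Decoding bwhidv: shift back: b−3=y, w−3=t, h−3=e, i−3=f, d−3=a, v−3=s → ytefas; then reverse → safety.

safety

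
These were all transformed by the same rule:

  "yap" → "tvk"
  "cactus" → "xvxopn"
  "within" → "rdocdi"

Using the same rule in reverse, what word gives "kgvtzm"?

player

Compare letters: y→t is +21, a→v is +21, p→k is +21 — a constant shift. Every letter moves 21 places later in the alphabet, wrapping around z→a.
Undoing it on kgvtzm: k−21=p, g−21=l, v−21=a, t−21=y, z−21=e, m−21=r.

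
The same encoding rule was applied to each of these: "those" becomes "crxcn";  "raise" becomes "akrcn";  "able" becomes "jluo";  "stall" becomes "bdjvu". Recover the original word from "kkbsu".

Shifts by position in those: pos 0: t→c (+9), pos 1: h→r (+10), pos 2: o→x (+9), pos 3: s→c (+10) — repeating every 2. It's a Vigenère-style cipher with numeric key [9,10]: position i shifts by key[i mod 2].
Reversing it on kkbsu: k−9=b, k−10=a, b−9=s, s−10=i, u−9=l.

basil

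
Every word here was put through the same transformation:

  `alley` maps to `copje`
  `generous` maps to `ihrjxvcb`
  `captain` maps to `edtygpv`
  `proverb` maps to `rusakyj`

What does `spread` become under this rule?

usvjgk

In alley: a→c is +2, l→o is +3, l→p is +4, e→j is +5 — the shift increases by 1 each position. Each letter shifts forward by (position + 2), i.e. 2, 3, 4, … — the shift grows by one for each successive letter.
For spread: s+2=u, p+3=s, r+4=v, e+5=j, a+6=g, d+7=k.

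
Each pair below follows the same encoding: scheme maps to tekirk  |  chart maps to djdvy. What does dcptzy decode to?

campus

In scheme: s→t is +1, c→e is +2, h→k is +3, e→i is +4 — the shift increases by 1 each position. The shift increases by 1 at each position, starting from +1: 1, 2, 3, ….
Decoding dcptzy: d−1=c, c−2=a, p−3=m, t−4=p, z−5=u, y−6=s.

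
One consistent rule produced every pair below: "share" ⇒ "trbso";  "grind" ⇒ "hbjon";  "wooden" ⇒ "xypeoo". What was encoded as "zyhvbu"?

yogurt

The shifts repeat in a cycle of length 3: positions 0,1,… shift by +1, +10, +1, then the pattern repeats.
Decoding zyhvbu: z−1=y, y−10=o, h−1=g, v−1=u, b−10=r, u−1=t.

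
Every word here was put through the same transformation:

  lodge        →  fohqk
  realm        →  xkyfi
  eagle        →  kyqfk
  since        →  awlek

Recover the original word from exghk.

l(11)→f(5) and o(14)→o(14) fit y≡3x+24 (mod 26); the inverse of 3 mod 26 is 9. This is an affine cipher: with a=0,…,z=25, each position x becomes (3x+24) mod 26.
Reversing it on exghk: e(4)→9·(4−24)≡2=c; x(23)→9·(23−24)≡17=r; g(6)→9·(6−24)≡20=u; h(7)→9·(7−24)≡3=d; k(10)→9·(10−24)≡4=e (all mod 26).

crude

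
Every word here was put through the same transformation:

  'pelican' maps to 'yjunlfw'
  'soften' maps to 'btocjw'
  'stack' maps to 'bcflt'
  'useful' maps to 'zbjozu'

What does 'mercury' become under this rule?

vjalzah

The shift depends on letter class: consonant p→y is +9, but vowel e→j is +5. Two shifts are in play — +5 for a/e/i/o/u, +9 for every other letter.
On mercury: m(cons)+9=v, e(vowel)+5=j, r(cons)+9=a, c(cons)+9=l, u(vowel)+5=z, r(cons)+9=a, y(cons)+9=h.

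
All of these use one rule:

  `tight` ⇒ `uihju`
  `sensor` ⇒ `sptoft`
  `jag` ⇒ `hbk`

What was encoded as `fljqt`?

The output letters match the input read backwards, each shifted +1: tight reversed is thgit. The word is reversed, then every letter is shifted forward by 1.
Reversing it on fljqt: shift back: f−1=e, l−1=k, j−1=i, q−1=p, t−1=s → ekips; then reverse → spike.

spike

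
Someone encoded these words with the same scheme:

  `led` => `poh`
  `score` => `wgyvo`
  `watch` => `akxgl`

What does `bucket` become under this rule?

The shift depends on letter class: consonant l→p is +4, but vowel e→o is +10. Vowels shift forward by 10 and consonants shift forward by 4.
Applying it to bucket: b(cons)+4=f, u(vowel)+10=e, c(cons)+4=g, k(cons)+4=o, e(vowel)+10=o, t(cons)+4=x.

fegoox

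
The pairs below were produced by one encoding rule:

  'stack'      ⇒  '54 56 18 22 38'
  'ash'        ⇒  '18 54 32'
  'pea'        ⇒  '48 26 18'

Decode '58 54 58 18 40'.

With a=1..z=26, the number is 2·pos + 16.
Reversing it on 58 54 58 18 40: 58→(58−16)÷2=21=u, 54→(54−16)÷2=19=s, 58→(58−16)÷2=21=u, 18→(18−16)÷2=1=a, 40→(40−16)÷2=12=l.

usual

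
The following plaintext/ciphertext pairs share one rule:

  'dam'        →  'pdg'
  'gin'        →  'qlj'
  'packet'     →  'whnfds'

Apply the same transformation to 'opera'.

Two steps: reverse the string, then apply a Caesar shift of +3.
Applying it to opera: reverse → arepo; then shift: a+3=d, r+3=u, e+3=h, p+3=s, o+3=r.

duhsr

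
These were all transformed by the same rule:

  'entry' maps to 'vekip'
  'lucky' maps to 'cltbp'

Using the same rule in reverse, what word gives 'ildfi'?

Compare letters: e→v is +17, n→e is +17, t→k is +17 — a constant shift. Every letter moves 17 places later in the alphabet, wrapping around z→a.
Decoding ildfi: i−17=r, l−17=u, d−17=m, f−17=o, i−17=r.

rumor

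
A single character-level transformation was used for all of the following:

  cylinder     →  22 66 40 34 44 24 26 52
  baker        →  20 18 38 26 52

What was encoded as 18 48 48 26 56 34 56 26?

appetite

c(#3)→22 and y(#25)→66: differences scale by 2, so n = 2·pos + 16. With a=1..z=26, the number is 2·pos + 16.
Undoing it on 18 48 48 26 56 34 56 26: 18→(18−16)÷2=1=a, 48→(48−16)÷2=16=p, 48→(48−16)÷2=16=p, 26→(26−16)÷2=5=e, 56→(56−16)÷2=20=t, 34→(34−16)÷2=9=i, 56→(56−16)÷2=20=t, 26→(26−16)÷2=5=e.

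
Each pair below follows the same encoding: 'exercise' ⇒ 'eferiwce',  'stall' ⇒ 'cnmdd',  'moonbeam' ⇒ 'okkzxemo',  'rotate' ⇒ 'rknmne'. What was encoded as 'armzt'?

Each letter's alphabet position (a=0..z=25) is mapped through 11·x+12 mod 26 — an affine cipher.
Undoing it on armzt: a(0)→19·(0−12)≡6=g; r(17)→19·(17−12)≡17=r; m(12)→19·(12−12)≡0=a; z(25)→19·(25−12)≡13=n; t(19)→19·(19−12)≡3=d (all mod 26).

grand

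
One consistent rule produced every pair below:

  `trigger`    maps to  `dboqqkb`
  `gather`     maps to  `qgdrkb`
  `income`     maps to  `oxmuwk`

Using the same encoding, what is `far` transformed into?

pgb

The shift depends on letter class: consonant t→d is +10, but vowel i→o is +6. Two shifts are in play — +6 for a/e/i/o/u, +10 for every other letter.
Applying it to far: f(cons)+10=p, a(vowel)+6=g, r(cons)+10=b.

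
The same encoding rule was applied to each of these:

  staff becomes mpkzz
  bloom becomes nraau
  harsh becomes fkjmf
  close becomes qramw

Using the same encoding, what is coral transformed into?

qajkr

s(18)→m(12) and t(19)→p(15) fit y≡3x+10 (mod 26); the inverse of 3 mod 26 is 9. Each letter's alphabet position (a=0..z=25) is mapped through 3·x+10 mod 26 — an affine cipher.
Applying it to coral: c(2)→3·2+10≡16=q; o(14)→3·14+10≡0=a; r(17)→3·17+10≡9=j; a(0)→3·0+10≡10=k; l(11)→3·11+10≡17=r (all mod 26).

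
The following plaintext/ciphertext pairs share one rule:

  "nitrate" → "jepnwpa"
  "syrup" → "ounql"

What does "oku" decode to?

Each letter is shifted forward by 22 in the alphabet (a Caesar shift of +22).
Reversing it on oku: o−22=s, k−22=o, u−22=y.

soy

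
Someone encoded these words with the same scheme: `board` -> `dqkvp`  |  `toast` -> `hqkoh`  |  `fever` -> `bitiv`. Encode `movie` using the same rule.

eqtgi

b(1)→d(3) and o(14)→q(16) fit y≡19x+10 (mod 26); the inverse of 19 mod 26 is 11. This is an affine cipher: with a=0,…,z=25, each position x becomes (19x+10) mod 26.
Applying it to movie: m(12)→19·12+10≡4=e; o(14)→19·14+10≡16=q; v(21)→19·21+10≡19=t; i(8)→19·8+10≡6=g; e(4)→19·4+10≡8=i (all mod 26).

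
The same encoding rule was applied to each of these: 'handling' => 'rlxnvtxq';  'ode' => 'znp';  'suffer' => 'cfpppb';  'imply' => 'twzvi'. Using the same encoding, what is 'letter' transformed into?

The shift depends on letter class: consonant h→r is +10, but vowel a→l is +11. The rule splits by letter class: vowels +11, consonants +10.
For letter: l(cons)+10=v, e(vowel)+11=p, t(cons)+10=d, t(cons)+10=d, e(vowel)+11=p, r(cons)+10=b.

vpddpb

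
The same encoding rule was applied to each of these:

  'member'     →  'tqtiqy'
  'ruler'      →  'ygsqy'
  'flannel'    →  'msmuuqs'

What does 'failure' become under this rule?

mmusgyq

The shift depends on letter class: consonant m→t is +7, but vowel e→q is +12. Vowels shift forward by 12 and consonants shift forward by 7.
On failure: f(cons)+7=m, a(vowel)+12=m, i(vowel)+12=u, l(cons)+7=s, u(vowel)+12=g, r(cons)+7=y, e(vowel)+12=q.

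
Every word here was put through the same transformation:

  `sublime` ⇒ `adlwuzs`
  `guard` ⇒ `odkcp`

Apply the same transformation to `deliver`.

lnvthrf

In sublime: s→a is +8, u→d is +9, b→l is +10, l→w is +11 — the shift increases by 1 each position. The shift increases by 1 at each position, starting from +8: 8, 9, 10, ….
For deliver: d+8=l, e+9=n, l+10=v, i+11=t, v+12=h, e+13=r, r+14=f.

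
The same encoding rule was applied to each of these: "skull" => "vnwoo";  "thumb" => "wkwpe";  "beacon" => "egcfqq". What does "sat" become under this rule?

The shift depends on letter class: consonant s→v is +3, but vowel u→w is +2. Two shifts are in play — +2 for a/e/i/o/u, +3 for every other letter.
Applying it to sat: s(cons)+3=v, a(vowel)+2=c, t(cons)+3=w.

vcw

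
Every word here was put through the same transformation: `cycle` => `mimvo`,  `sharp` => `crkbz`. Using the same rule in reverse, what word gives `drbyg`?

Compare letters: c→m is +10, y→i is +10, c→m is +10 — a constant shift. This is a Caesar cipher with shift 10.
Undoing it on drbyg: d−10=t, r−10=h, b−10=r, y−10=o, g−10=w.

throw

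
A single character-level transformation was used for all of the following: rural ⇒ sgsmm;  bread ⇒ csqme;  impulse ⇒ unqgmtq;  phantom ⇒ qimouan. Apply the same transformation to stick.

The shift depends on letter class: consonant r→s is +1, but vowel u→g is +12. Vowels shift forward by 12 and consonants shift forward by 1.
On stick: s(cons)+1=t, t(cons)+1=u, i(vowel)+12=u, c(cons)+1=d, k(cons)+1=l.

tuudl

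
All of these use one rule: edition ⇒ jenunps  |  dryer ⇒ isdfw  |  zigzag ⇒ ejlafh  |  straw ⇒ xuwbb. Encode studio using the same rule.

Shifts by position in edition: pos 0: e→j (+5), pos 1: d→e (+1), pos 2: i→n (+5), pos 3: t→u (+1) — repeating every 2. The shifts repeat in a cycle of length 2: positions 0,1,… shift by +5, +1, then the pattern repeats.
For studio: s+5=x, t+1=u, u+5=z, d+1=e, i+5=n, o+1=p.

xuzenp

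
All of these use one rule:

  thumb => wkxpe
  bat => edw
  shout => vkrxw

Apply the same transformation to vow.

Every letter moves 3 places later in the alphabet, wrapping around z→a.
On vow: v+3=y, o+3=r, w+3=z.

yrz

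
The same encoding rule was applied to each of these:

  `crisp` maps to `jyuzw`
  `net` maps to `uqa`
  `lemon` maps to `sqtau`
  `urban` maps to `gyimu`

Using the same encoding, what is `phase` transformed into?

womzq

The shift depends on letter class: consonant c→j is +7, but vowel i→u is +12. The rule splits by letter class: vowels +12, consonants +7.
On phase: p(cons)+7=w, h(cons)+7=o, a(vowel)+12=m, s(cons)+7=z, e(vowel)+12=q.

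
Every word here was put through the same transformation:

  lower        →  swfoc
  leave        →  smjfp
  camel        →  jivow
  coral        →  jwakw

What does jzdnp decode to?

crude

In lower: l→s is +7, o→w is +8, w→f is +9, e→o is +10 — the shift increases by 1 each position. Letter i (0-indexed) is shifted by i+7, so successive shifts are 7, 8, 9, ….
Undoing it on jzdnp: j−7=c, z−8=r, d−9=u, n−10=d, p−11=e.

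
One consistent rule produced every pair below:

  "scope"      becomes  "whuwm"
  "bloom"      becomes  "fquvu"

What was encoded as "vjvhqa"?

In scope: s→w is +4, c→h is +5, o→u is +6, p→w is +7 — the shift increases by 1 each position. Each letter shifts forward by (position + 4), i.e. 4, 5, 6, … — the shift grows by one for each successive letter.
Decoding vjvhqa: v−4=r, j−5=e, v−6=p, h−7=a, q−8=i, a−9=r.

repair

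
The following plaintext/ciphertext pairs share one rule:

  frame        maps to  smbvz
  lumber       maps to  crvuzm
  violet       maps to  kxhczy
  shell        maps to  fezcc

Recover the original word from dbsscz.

waffle

f(5)→s(18) and r(17)→m(12) fit y≡19x+1 (mod 26); the inverse of 19 mod 26 is 11. Each letter's alphabet position (a=0..z=25) is mapped through 19·x+1 mod 26 — an affine cipher.
Reversing it on dbsscz: d(3)→11·(3−1)≡22=w; b(1)→11·(1−1)≡0=a; s(18)→11·(18−1)≡5=f; s(18)→11·(18−1)≡5=f; c(2)→11·(2−1)≡11=l; z(25)→11·(25−1)≡4=e (all mod 26).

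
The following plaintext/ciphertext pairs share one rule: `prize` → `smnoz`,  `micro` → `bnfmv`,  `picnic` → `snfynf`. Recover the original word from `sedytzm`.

plunger

p(15)→s(18) and r(17)→m(12) fit y≡23x+11 (mod 26); the inverse of 23 mod 26 is 17. Each letter's alphabet position (a=0..z=25) is mapped through 23·x+11 mod 26 — an affine cipher.
Decoding sedytzm: s(18)→17·(18−11)≡15=p; e(4)→17·(4−11)≡11=l; d(3)→17·(3−11)≡20=u; y(24)→17·(24−11)≡13=n; t(19)→17·(19−11)≡6=g; z(25)→17·(25−11)≡4=e; m(12)→17·(12−11)≡17=r (all mod 26).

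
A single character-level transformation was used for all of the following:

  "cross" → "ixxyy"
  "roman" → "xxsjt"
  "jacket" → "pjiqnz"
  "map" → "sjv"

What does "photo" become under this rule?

The shift depends on letter class: consonant c→i is +6, but vowel o→x is +9. Vowels shift forward by 9 and consonants shift forward by 6.
Applying it to photo: p(cons)+6=v, h(cons)+6=n, o(vowel)+9=x, t(cons)+6=z, o(vowel)+9=x.

vnxzx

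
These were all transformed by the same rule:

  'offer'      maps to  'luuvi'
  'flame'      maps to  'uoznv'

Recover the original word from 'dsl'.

who

Each pair mirrors across the alphabet (o↔l, f↔u, f↔u): positions sum to 25. Letters are reflected about the middle of the alphabet (position → 25−position): Atbash.
Undoing it on dsl: d↔w, s↔h, l↔o.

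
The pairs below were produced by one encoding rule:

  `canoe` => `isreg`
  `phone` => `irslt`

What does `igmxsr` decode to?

notice

The output letters match the input read backwards, each shifted +4: canoe reversed is eonac. Read the word backwards and shift each letter +4.
Undoing it on igmxsr: shift back: i−4=e, g−4=c, m−4=i, x−4=t, s−4=o, r−4=n → eciton; then reverse → notice.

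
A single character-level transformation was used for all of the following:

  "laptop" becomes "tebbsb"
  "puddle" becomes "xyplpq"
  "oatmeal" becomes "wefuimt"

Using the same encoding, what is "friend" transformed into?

nvumrp

Shifts by position in laptop: pos 0: l→t (+8), pos 1: a→e (+4), pos 2: p→b (+12), pos 3: t→b (+8), pos 4: o→s (+4), pos 5: p→b (+12) — repeating every 3. A repeating key of period 3 is used — shifts +8, +4, +12 over and over.
On friend: f+8=n, r+4=v, i+12=u, e+8=m, n+4=r, d+12=p.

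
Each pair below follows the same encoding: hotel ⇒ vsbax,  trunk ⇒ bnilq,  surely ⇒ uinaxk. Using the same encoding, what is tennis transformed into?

Treating letters as 0–25, the rule is x ↦ 7x + 24 (mod 26).
Applying it to tennis: t(19)→7·19+24≡1=b; e(4)→7·4+24≡0=a; n(13)→7·13+24≡11=l; n(13)→7·13+24≡11=l; i(8)→7·8+24≡2=c; s(18)→7·18+24≡20=u (all mod 26).

ballcu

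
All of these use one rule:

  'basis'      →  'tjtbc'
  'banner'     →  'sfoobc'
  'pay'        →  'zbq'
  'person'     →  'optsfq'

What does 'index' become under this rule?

The output letters match the input read backwards, each shifted +1: basis reversed is sisab. The word is reversed, then every letter is shifted forward by 1.
On index: reverse → xedni; then shift: x+1=y, e+1=f, d+1=e, n+1=o, i+1=j.

yfeoj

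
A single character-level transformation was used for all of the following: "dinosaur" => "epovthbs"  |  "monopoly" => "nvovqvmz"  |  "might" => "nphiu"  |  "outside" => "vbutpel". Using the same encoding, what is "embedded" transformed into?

lncleele

The shift depends on letter class: consonant d→e is +1, but vowel i→p is +7. The rule splits by letter class: vowels +7, consonants +1.
For embedded: e(vowel)+7=l, m(cons)+1=n, b(cons)+1=c, e(vowel)+7=l, d(cons)+1=e, d(cons)+1=e, e(vowel)+7=l, d(cons)+1=e.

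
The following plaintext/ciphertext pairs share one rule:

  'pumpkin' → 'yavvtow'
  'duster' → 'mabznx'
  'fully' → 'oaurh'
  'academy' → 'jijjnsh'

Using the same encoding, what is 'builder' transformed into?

karrmka

The shifts repeat in a cycle of length 2: positions 0,1,… shift by +9, +6, then the pattern repeats.
Applying it to builder: b+9=k, u+6=a, i+9=r, l+6=r, d+9=m, e+6=k, r+9=a.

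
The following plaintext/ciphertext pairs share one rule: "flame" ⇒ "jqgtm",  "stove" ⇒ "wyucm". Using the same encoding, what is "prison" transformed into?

In flame: f→j is +4, l→q is +5, a→g is +6, m→t is +7 — the shift increases by 1 each position. The shift increases by 1 at each position, starting from +4: 4, 5, 6, ….
For prison: p+4=t, r+5=w, i+6=o, s+7=z, o+8=w, n+9=w.

twozww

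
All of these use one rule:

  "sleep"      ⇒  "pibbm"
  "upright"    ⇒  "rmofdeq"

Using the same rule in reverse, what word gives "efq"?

hit

Compare letters: s→p is +23, l→i is +23, e→b is +23 — a constant shift. It's a constant shift of +23 (ROT23).
Reversing it on efq: e−23=h, f−23=i, q−23=t.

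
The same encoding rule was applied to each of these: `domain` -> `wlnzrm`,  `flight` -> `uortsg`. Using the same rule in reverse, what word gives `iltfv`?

Each pair mirrors across the alphabet (d↔w, o↔l, m↔n): positions sum to 25. Letters are reflected about the middle of the alphabet (position → 25−position): Atbash.
Undoing it on iltfv: i↔r, l↔o, t↔g, f↔u, v↔e.

rogue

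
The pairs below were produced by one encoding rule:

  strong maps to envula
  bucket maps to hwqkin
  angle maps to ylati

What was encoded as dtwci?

plume

s(18)→e(4) and t(19)→n(13) fit y≡9x+24 (mod 26); the inverse of 9 mod 26 is 3. This is an affine cipher: with a=0,…,z=25, each position x becomes (9x+24) mod 26.
Undoing it on dtwci: d(3)→3·(3−24)≡15=p; t(19)→3·(19−24)≡11=l; w(22)→3·(22−24)≡20=u; c(2)→3·(2−24)≡12=m; i(8)→3·(8−24)≡4=e (all mod 26).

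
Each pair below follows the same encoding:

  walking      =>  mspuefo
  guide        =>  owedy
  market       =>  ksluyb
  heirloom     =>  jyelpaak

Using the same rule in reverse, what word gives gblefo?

string

w(22)→m(12) and a(0)→s(18) fit y≡21x+18 (mod 26); the inverse of 21 mod 26 is 5. Each letter's alphabet position (a=0..z=25) is mapped through 21·x+18 mod 26 — an affine cipher.
Reversing it on gblefo: g(6)→5·(6−18)≡18=s; b(1)→5·(1−18)≡19=t; l(11)→5·(11−18)≡17=r; e(4)→5·(4−18)≡8=i; f(5)→5·(5−18)≡13=n; o(14)→5·(14−18)≡6=g (all mod 26).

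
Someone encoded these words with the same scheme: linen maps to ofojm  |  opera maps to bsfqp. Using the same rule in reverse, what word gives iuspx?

worth

Read the word backwards and shift each letter +1.
Reversing it on iuspx: shift back: i−1=h, u−1=t, s−1=r, p−1=o, x−1=w → htrow; then reverse → worth.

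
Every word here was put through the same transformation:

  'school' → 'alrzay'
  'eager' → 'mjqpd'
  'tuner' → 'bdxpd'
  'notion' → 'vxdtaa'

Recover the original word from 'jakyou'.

branch

In school: s→a is +8, c→l is +9, h→r is +10, o→z is +11 — the shift increases by 1 each position. Each letter shifts forward by (position + 8), i.e. 8, 9, 10, … — the shift grows by one for each successive letter.
Decoding jakyou: j−8=b, a−9=r, k−10=a, y−11=n, o−12=c, u−13=h.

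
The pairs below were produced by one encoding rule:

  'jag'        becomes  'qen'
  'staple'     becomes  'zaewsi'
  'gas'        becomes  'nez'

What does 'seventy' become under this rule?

The shift depends on letter class: consonant j→q is +7, but vowel a→e is +4. The rule splits by letter class: vowels +4, consonants +7.
Applying it to seventy: s(cons)+7=z, e(vowel)+4=i, v(cons)+7=c, e(vowel)+4=i, n(cons)+7=u, t(cons)+7=a, y(cons)+7=f.

ziciuaf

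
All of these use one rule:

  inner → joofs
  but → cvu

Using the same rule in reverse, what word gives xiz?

why

Compare letters: i→j is +1, n→o is +1, n→o is +1 — a constant shift. Every letter moves 1 place later in the alphabet, wrapping around z→a.
Undoing it on xiz: x−1=w, i−1=h, z−1=y.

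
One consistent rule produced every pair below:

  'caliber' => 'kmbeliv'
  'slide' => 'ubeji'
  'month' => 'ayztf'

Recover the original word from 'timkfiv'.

teacher

Each letter's alphabet position (a=0..z=25) is mapped through 25·x+12 mod 26 — an affine cipher.
Reversing it on timkfiv: t(19)→25·(19−12)≡19=t; i(8)→25·(8−12)≡4=e; m(12)→25·(12−12)≡0=a; k(10)→25·(10−12)≡2=c; f(5)→25·(5−12)≡7=h; i(8)→25·(8−12)≡4=e; v(21)→25·(21−12)≡17=r (all mod 26).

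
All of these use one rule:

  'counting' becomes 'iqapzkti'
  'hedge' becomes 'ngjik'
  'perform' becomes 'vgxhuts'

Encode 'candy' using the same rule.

ictfe

A repeating key of period 2 is used — shifts +6, +2 over and over.
For candy: c+6=i, a+2=c, n+6=t, d+2=f, y+6=e.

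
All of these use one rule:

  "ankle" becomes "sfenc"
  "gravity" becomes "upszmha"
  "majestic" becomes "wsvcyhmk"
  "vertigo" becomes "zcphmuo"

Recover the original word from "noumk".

logic

a(0)→s(18) and n(13)→f(5) fit y≡9x+18 (mod 26); the inverse of 9 mod 26 is 3. Each letter's alphabet position (a=0..z=25) is mapped through 9·x+18 mod 26 — an affine cipher.
Undoing it on noumk: n(13)→3·(13−18)≡11=l; o(14)→3·(14−18)≡14=o; u(20)→3·(20−18)≡6=g; m(12)→3·(12−18)≡8=i; k(10)→3·(10−18)≡2=c (all mod 26).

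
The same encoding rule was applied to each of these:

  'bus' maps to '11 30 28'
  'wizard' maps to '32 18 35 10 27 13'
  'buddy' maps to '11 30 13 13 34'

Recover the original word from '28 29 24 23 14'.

b is letter #2 and maps to 11: an offset of 9. Each letter is replaced by its alphabet position (a=1..z=26) + 9.
Reversing it on 28 29 24 23 14: 28→(28−9)÷1=19=s, 29→(29−9)÷1=20=t, 24→(24−9)÷1=15=o, 23→(23−9)÷1=14=n, 14→(14−9)÷1=5=e.

stone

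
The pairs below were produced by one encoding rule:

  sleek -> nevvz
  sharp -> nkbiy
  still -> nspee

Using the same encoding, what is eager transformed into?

Treating letters as 0–25, the rule is x ↦ 5x + 1 (mod 26).
On eager: e(4)→5·4+1≡21=v; a(0)→5·0+1≡1=b; g(6)→5·6+1≡5=f; e(4)→5·4+1≡21=v; r(17)→5·17+1≡8=i (all mod 26).

vbfvi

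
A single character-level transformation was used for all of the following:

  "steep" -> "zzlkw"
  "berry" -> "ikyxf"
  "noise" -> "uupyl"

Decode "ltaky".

Shifts by position in steep: pos 0: s→z (+7), pos 1: t→z (+6), pos 2: e→l (+7), pos 3: e→k (+6) — repeating every 2. A repeating key of period 2 is used — shifts +7, +6 over and over.
Undoing it on ltaky: l−7=e, t−6=n, a−7=t, k−6=e, y−7=r.

enter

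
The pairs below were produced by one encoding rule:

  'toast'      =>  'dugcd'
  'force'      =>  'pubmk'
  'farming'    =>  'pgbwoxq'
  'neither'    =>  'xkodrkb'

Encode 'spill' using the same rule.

czovv

The shift depends on letter class: consonant t→d is +10, but vowel o→u is +6. Two shifts are in play — +6 for a/e/i/o/u, +10 for every other letter.
For spill: s(cons)+10=c, p(cons)+10=z, i(vowel)+6=o, l(cons)+10=v, l(cons)+10=v.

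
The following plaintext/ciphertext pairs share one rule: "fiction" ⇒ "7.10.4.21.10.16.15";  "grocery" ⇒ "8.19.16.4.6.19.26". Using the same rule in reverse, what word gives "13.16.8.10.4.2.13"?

logical

f is letter #6 and maps to 7: an offset of 1. The number is (letter's place in the alphabet, a=1) + 1.
Reversing it on 13.16.8.10.4.2.13: 13→(13−1)÷1=12=l, 16→(16−1)÷1=15=o, 8→(8−1)÷1=7=g, 10→(10−1)÷1=9=i, 4→(4−1)÷1=3=c, 2→(2−1)÷1=1=a, 13→(13−1)÷1=12=l.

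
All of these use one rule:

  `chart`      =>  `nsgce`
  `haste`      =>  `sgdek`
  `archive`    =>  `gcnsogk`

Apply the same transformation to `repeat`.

ckakge

The shift depends on letter class: consonant c→n is +11, but vowel a→g is +6. Vowels shift forward by 6 and consonants shift forward by 11.
On repeat: r(cons)+11=c, e(vowel)+6=k, p(cons)+11=a, e(vowel)+6=k, a(vowel)+6=g, t(cons)+11=e.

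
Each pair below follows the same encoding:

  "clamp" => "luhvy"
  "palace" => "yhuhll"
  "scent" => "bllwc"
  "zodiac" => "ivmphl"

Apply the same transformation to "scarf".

blhao

The shift depends on letter class: consonant c→l is +9, but vowel a→h is +7. The rule splits by letter class: vowels +7, consonants +9.
For scarf: s(cons)+9=b, c(cons)+9=l, a(vowel)+7=h, r(cons)+9=a, f(cons)+9=o.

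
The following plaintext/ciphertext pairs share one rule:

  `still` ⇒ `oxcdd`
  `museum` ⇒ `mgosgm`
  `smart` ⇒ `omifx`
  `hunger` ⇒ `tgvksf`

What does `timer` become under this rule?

This is an affine cipher: with a=0,…,z=25, each position x becomes (9x+8) mod 26.
For timer: t(19)→9·19+8≡23=x; i(8)→9·8+8≡2=c; m(12)→9·12+8≡12=m; e(4)→9·4+8≡18=s; r(17)→9·17+8≡5=f (all mod 26).

xcmsf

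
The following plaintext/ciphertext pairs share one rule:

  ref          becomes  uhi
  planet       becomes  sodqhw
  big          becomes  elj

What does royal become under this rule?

urbdo

Compare letters: r→u is +3, e→h is +3, f→i is +3 — a constant shift. Every letter moves 3 places later in the alphabet, wrapping around z→a.
For royal: r+3=u, o+3=r, y+3=b, a+3=d, l+3=o.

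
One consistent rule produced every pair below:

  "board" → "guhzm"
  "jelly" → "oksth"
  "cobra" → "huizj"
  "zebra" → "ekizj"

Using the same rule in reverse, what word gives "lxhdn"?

The shift increases by 1 at each position, starting from +5: 5, 6, 7, ….
Reversing it on lxhdn: l−5=g, x−6=r, h−7=a, d−8=v, n−9=e.

grave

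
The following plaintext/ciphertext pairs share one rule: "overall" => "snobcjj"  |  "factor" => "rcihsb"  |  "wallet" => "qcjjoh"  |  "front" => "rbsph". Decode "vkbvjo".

Each letter's alphabet position (a=0..z=25) is mapped through 3·x+2 mod 26 — an affine cipher.
Reversing it on vkbvjo: v(21)→9·(21−2)≡15=p; k(10)→9·(10−2)≡20=u; b(1)→9·(1−2)≡17=r; v(21)→9·(21−2)≡15=p; j(9)→9·(9−2)≡11=l; o(14)→9·(14−2)≡4=e (all mod 26).

purple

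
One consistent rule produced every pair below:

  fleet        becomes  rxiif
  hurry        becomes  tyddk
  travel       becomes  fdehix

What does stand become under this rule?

efezp

The shift depends on letter class: consonant f→r is +12, but vowel e→i is +4. Vowels shift forward by 4 and consonants shift forward by 12.
On stand: s(cons)+12=e, t(cons)+12=f, a(vowel)+4=e, n(cons)+12=z, d(cons)+12=p.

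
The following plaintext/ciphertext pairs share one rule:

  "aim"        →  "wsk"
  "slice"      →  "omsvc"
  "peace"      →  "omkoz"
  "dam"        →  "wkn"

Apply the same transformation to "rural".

The word is reversed, then every letter is shifted forward by 10.
On rural: reverse → larur; then shift: l+10=v, a+10=k, r+10=b, u+10=e, r+10=b.

vkbeb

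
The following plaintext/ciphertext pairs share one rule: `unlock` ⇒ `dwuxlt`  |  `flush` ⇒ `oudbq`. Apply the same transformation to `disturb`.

mrbcdak

Compare letters: u→d is +9, n→w is +9, l→u is +9 — a constant shift. Each letter is shifted forward by 9 in the alphabet (a Caesar shift of +9).
On disturb: d+9=m, i+9=r, s+9=b, t+9=c, u+9=d, r+9=a, b+9=k.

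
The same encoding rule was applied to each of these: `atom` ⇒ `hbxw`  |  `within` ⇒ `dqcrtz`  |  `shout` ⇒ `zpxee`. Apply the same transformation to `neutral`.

In atom: a→h is +7, t→b is +8, o→x is +9, m→w is +10 — the shift increases by 1 each position. Letter i (0-indexed) is shifted by i+7, so successive shifts are 7, 8, 9, ….
Applying it to neutral: n+7=u, e+8=m, u+9=d, t+10=d, r+11=c, a+12=m, l+13=y.

umddcmy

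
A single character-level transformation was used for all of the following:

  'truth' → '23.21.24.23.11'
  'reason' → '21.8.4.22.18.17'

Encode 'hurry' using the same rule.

t is letter #20 and maps to 23: an offset of 3. Each letter is replaced by its alphabet position (a=1..z=26) + 3.
Applying it to hurry: h=8→11, u=21→24, r=18→21, r=18→21, y=25→28.

11.24.21.21.28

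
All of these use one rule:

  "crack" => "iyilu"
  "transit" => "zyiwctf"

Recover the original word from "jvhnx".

dozen

In crack: c→i is +6, r→y is +7, a→i is +8, c→l is +9 — the shift increases by 1 each position. The shift increases by 1 at each position, starting from +6: 6, 7, 8, ….
Decoding jvhnx: j−6=d, v−7=o, h−8=z, n−9=e, x−10=n.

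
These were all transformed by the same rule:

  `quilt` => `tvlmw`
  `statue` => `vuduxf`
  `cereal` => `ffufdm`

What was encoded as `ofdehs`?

Shifts by position in quilt: pos 0: q→t (+3), pos 1: u→v (+1), pos 2: i→l (+3), pos 3: l→m (+1) — repeating every 2. It's a Vigenère-style cipher with numeric key [3,1]: position i shifts by key[i mod 2].
Reversing it on ofdehs: o−3=l, f−1=e, d−3=a, e−1=d, h−3=e, s−1=r.

leader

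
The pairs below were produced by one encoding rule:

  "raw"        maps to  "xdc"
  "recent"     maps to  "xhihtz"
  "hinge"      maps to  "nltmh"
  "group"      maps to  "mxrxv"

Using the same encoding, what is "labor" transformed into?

The shift depends on letter class: consonant r→x is +6, but vowel a→d is +3. Two shifts are in play — +3 for a/e/i/o/u, +6 for every other letter.
Applying it to labor: l(cons)+6=r, a(vowel)+3=d, b(cons)+6=h, o(vowel)+3=r, r(cons)+6=x.

rdhrx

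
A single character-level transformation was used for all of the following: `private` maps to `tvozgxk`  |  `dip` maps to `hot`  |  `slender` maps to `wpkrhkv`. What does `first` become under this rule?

jovwx

The shift depends on letter class: consonant p→t is +4, but vowel i→o is +6. Vowels shift forward by 6 and consonants shift forward by 4.
On first: f(cons)+4=j, i(vowel)+6=o, r(cons)+4=v, s(cons)+4=w, t(cons)+4=x.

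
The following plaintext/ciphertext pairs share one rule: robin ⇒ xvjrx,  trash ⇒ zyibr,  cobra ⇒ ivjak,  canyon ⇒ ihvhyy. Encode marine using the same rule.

In robin: r→x is +6, o→v is +7, b→j is +8, i→r is +9 — the shift increases by 1 each position. The shift increases by 1 at each position, starting from +6: 6, 7, 8, ….
On marine: m+6=s, a+7=h, r+8=z, i+9=r, n+10=x, e+11=p.

shzrxp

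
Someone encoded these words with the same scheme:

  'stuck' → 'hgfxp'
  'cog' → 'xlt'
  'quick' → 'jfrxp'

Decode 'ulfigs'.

fourth

Each pair mirrors across the alphabet (s↔h, t↔g, u↔f): positions sum to 25. This is the alphabet-reversal cipher (Atbash): a becomes z, b becomes y, etc.
Undoing it on ulfigs: u↔f, l↔o, f↔u, i↔r, g↔t, s↔h.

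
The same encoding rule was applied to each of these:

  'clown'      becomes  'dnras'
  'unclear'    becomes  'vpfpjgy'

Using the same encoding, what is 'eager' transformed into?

fcjiw

Each letter shifts forward by (position + 1), i.e. 1, 2, 3, … — the shift grows by one for each successive letter.
Applying it to eager: e+1=f, a+2=c, g+3=j, e+4=i, r+5=w.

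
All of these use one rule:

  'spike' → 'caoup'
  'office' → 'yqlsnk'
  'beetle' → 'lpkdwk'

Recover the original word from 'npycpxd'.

dessert

Shifts by position in spike: pos 0: s→c (+10), pos 1: p→a (+11), pos 2: i→o (+6), pos 3: k→u (+10), pos 4: e→p (+11) — repeating every 3. The shifts repeat in a cycle of length 3: positions 0,1,… shift by +10, +11, +6, then the pattern repeats.
Reversing it on npycpxd: n−10=d, p−11=e, y−6=s, c−10=s, p−11=e, x−6=r, d−10=t.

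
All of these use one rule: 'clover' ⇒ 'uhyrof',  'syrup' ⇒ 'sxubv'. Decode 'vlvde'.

The output letters match the input read backwards, each shifted +3: clover reversed is revolc. Two steps: reverse the string, then apply a Caesar shift of +3.
Undoing it on vlvde: shift back: v−3=s, l−3=i, v−3=s, d−3=a, e−3=b → sisab; then reverse → basis.

basis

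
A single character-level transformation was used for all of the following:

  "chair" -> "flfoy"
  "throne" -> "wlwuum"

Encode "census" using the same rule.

The shift increases by 1 at each position, starting from +3: 3, 4, 5, ….
Applying it to census: c+3=f, e+4=i, n+5=s, s+6=y, u+7=b, s+8=a.

fisyba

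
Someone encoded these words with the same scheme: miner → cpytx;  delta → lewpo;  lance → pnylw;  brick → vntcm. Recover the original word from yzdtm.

bison

Read the word backwards and shift each letter +11.
Reversing it on yzdtm: shift back: y−11=n, z−11=o, d−11=s, t−11=i, m−11=b → nosib; then reverse → bison.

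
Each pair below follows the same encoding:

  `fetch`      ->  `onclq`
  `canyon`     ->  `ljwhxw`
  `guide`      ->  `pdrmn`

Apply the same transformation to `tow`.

Compare letters: f→o is +9, e→n is +9, t→c is +9 — a constant shift. It's a constant shift of +9 (ROT9).
Applying it to tow: t+9=c, o+9=x, w+9=f.

cxf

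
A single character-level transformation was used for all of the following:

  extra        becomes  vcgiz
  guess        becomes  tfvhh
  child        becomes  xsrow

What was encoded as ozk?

Each pair mirrors across the alphabet (e↔v, x↔c, t↔g): positions sum to 25. Each letter is replaced by its mirror in the alphabet: a↔z, b↔y, c↔x, and so on (the Atbash cipher).
Decoding ozk: o↔l, z↔a, k↔p.

lap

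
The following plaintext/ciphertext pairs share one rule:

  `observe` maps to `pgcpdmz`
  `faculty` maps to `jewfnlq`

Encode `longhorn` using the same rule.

The output letters match the input read backwards, each shifted +11: observe reversed is evresbo. The word is reversed, then every letter is shifted forward by 11.
On longhorn: reverse → nrohgnol; then shift: n+11=y, r+11=c, o+11=z, h+11=s, g+11=r, n+11=y, o+11=z, l+11=w.

yczsryzw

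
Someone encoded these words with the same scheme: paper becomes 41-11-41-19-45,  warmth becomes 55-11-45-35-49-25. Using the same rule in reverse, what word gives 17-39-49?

dot

p(#16)→41 and a(#1)→11: differences scale by 2, so n = 2·pos + 9. Each letter becomes 2×(its alphabet position, a=1..z=26) + 9.
Decoding 17-39-49: 17→(17−9)÷2=4=d, 39→(39−9)÷2=15=o, 49→(49−9)÷2=20=t.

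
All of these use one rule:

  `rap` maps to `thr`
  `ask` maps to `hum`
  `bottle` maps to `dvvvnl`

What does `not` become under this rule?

The shift depends on letter class: consonant r→t is +2, but vowel a→h is +7. Vowels shift forward by 7 and consonants shift forward by 2.
On not: n(cons)+2=p, o(vowel)+7=v, t(cons)+2=v.

pvv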